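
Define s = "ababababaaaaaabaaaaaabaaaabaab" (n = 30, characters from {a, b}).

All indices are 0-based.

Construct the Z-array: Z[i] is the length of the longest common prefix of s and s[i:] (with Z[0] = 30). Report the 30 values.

[30, 0, 7, 0, 5, 0, 3, 0, 1, 1, 1, 1, 1, 3, 0, 1, 1, 1, 1, 1, 3, 0, 1, 1, 1, 3, 0, 1, 2, 0]

Z[0]=30
i=1: i≥r, start 0; Z[1]=0
i=2: i≥r, start 0; Z[2]=7 scan→box=[2,9)
i=3: min(r-i=6, Z[1]=0)=0; Z[3]=0
i=4: min(r-i=5, Z[2]=7)=5; Z[4]=5
i=5: min(r-i=4, Z[3]=0)=0; Z[5]=0
i=6: min(r-i=3, Z[4]=5)=3; Z[6]=3
i=7: min(r-i=2, Z[5]=0)=0; Z[7]=0
i=8: min(r-i=1, Z[6]=3)=1; Z[8]=1
i=9: i≥r, start 0; Z[9]=1 scan→box=[9,10)
i=10: i≥r, start 0; Z[10]=1 scan→box=[10,11)
i=11: i≥r, start 0; Z[11]=1 scan→box=[11,12)
i=12: i≥r, start 0; Z[12]=1 scan→box=[12,13)
i=13: i≥r, start 0; Z[13]=3 scan→box=[13,16)
i=14: min(r-i=2, Z[1]=0)=0; Z[14]=0
i=15: min(r-i=1, Z[2]=7)=1; Z[15]=1
i=16: i≥r, start 0; Z[16]=1 scan→box=[16,17)
i=17: i≥r, start 0; Z[17]=1 scan→box=[17,18)
i=18: i≥r, start 0; Z[18]=1 scan→box=[18,19)
i=19: i≥r, start 0; Z[19]=1 scan→box=[19,20)
i=20: i≥r, start 0; Z[20]=3 scan→box=[20,23)
i=21: min(r-i=2, Z[1]=0)=0; Z[21]=0
i=22: min(r-i=1, Z[2]=7)=1; Z[22]=1
i=23: i≥r, start 0; Z[23]=1 scan→box=[23,24)
i=24: i≥r, start 0; Z[24]=1 scan→box=[24,25)
i=25: i≥r, start 0; Z[25]=3 scan→box=[25,28)
i=26: min(r-i=2, Z[1]=0)=0; Z[26]=0
i=27: min(r-i=1, Z[2]=7)=1; Z[27]=1
i=28: i≥r, start 0; Z[28]=2 scan→box=[28,30)
i=29: min(r-i=1, Z[1]=0)=0; Z[29]=0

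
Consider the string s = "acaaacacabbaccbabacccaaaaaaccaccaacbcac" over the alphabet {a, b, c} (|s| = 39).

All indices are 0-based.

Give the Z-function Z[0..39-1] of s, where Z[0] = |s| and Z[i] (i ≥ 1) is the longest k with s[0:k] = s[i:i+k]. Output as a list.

Z[0]=39
i=1: fresh scan; Z[1]=0
i=2: fresh scan; Z[2]=1 grow→box=[2,3)
i=3: fresh scan; Z[3]=1 grow→box=[3,4)
i=4: fresh scan; Z[4]=3 grow→box=[4,7)
i=5: min(r-i=2, Z[1]=0)=0; Z[5]=0
i=6: min(r-i=1, Z[2]=1)=1; Z[6]=3 grow→box=[6,9)
i=7: min(r-i=2, Z[1]=0)=0; Z[7]=0
i=8: min(r-i=1, Z[2]=1)=1; Z[8]=1
i=9: fresh scan; Z[9]=0
i=10: fresh scan; Z[10]=0
i=11: fresh scan; Z[11]=2 grow→box=[11,13)
i=12: min(r-i=1, Z[1]=0)=0; Z[12]=0
i=13: fresh scan; Z[13]=0
i=14: fresh scan; Z[14]=0
i=15: fresh scan; Z[15]=1 grow→box=[15,16)
i=16: fresh scan; Z[16]=0
i=17: fresh scan; Z[17]=2 grow→box=[17,19)
i=18: min(r-i=1, Z[1]=0)=0; Z[18]=0
i=19: fresh scan; Z[19]=0
i=20: fresh scan; Z[20]=0
i=21: fresh scan; Z[21]=1 grow→box=[21,22)
i=22: fresh scan; Z[22]=1 grow→box=[22,23)
i=23: fresh scan; Z[23]=1 grow→box=[23,24)
i=24: fresh scan; Z[24]=1 grow→box=[24,25)
i=25: fresh scan; Z[25]=1 grow→box=[25,26)
i=26: fresh scan; Z[26]=2 grow→box=[26,28)
i=27: min(r-i=1, Z[1]=0)=0; Z[27]=0
i=28: fresh scan; Z[28]=0
i=29: fresh scan; Z[29]=2 grow→box=[29,31)
i=30: min(r-i=1, Z[1]=0)=0; Z[30]=0
i=31: fresh scan; Z[31]=0
i=32: fresh scan; Z[32]=1 grow→box=[32,33)
i=33: fresh scan; Z[33]=2 grow→box=[33,35)
i=34: min(r-i=1, Z[1]=0)=0; Z[34]=0
i=35: fresh scan; Z[35]=0
i=36: fresh scan; Z[36]=0
i=37: fresh scan; Z[37]=2 grow→box=[37,39)
i=38: min(r-i=1, Z[1]=0)=0; Z[38]=0

[39, 0, 1, 1, 3, 0, 3, 0, 1, 0, 0, 2, 0, 0, 0, 1, 0, 2, 0, 0, 0, 1, 1, 1, 1, 1, 2, 0, 0, 2, 0, 0, 1, 2, 0, 0, 0, 2, 0]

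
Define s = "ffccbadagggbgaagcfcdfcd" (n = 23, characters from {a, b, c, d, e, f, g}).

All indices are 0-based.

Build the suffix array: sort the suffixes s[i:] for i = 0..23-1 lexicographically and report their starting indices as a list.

[13, 5, 14, 7, 4, 11, 3, 2, 21, 18, 16, 22, 6, 19, 1, 20, 17, 0, 12, 10, 15, 9, 8]

rank→(start, suffix):
  0 → (13, 'aagcfcdfcd')
  1 → (5, 'adagggbgaagcfcdfcd')
  2 → (14, 'agcfcdfcd')
  3 → (7, 'agggbgaagcfcdfcd')
  4 → (4, 'badagggbgaagcfcdfcd')
  5 → (11, 'bgaagcfcdfcd')
  6 → (3, 'cbadagggbgaagcfcdfcd')
  7 → (2, 'ccbadagggbgaagcfcdfcd')
  8 → (21, 'cd')
  9 → (18, 'cdfcd')
  10 → (16, 'cfcdfcd')
  11 → (22, 'd')
  12 → (6, 'dagggbgaagcfcdfcd')
  13 → (19, 'dfcd')
  14 → (1, 'fccbadagggbgaagcfcdfcd')
  15 → (20, 'fcd')
  16 → (17, 'fcdfcd')
  17 → (0, 'ffccbadagggbgaagcfcdfcd')
  18 → (12, 'gaagcfcdfcd')
  19 → (10, 'gbgaagcfcdfcd')
  20 → (15, 'gcfcdfcd')
  21 → (9, 'ggbgaagcfcdfcd')
  22 → (8, 'gggbgaagcfcdfcd')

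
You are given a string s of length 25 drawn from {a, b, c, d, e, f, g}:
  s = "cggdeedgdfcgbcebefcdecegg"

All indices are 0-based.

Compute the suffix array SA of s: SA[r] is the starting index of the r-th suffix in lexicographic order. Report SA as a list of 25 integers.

[12, 15, 18, 13, 21, 10, 0, 19, 3, 8, 6, 14, 20, 5, 4, 16, 22, 17, 9, 24, 11, 2, 7, 23, 1]

sorted suffixes:
  #0 SA[0]=12  'bcebefcdecegg'
  #1 SA[1]=15  'befcdecegg'
  #2 SA[2]=18  'cdecegg'
  #3 SA[3]=13  'cebefcdecegg'
  #4 SA[4]=21  'cegg'
  #5 SA[5]=10  'cgbcebefcdecegg'
  #6 SA[6]=0  'cggdeedgdfcgbcebefcdecegg'
  #7 SA[7]=19  'decegg'
  #8 SA[8]=3  'deedgdfcgbcebefcdecegg'
  #9 SA[9]=8  'dfcgbcebefcdecegg'
  #10 SA[10]=6  'dgdfcgbcebefcdecegg'
  #11 SA[11]=14  'ebefcdecegg'
  #12 SA[12]=20  'ecegg'
  #13 SA[13]=5  'edgdfcgbcebefcdecegg'
  #14 SA[14]=4  'eedgdfcgbcebefcdecegg'
  #15 SA[15]=16  'efcdecegg'
  #16 SA[16]=22  'egg'
  #17 SA[17]=17  'fcdecegg'
  #18 SA[18]=9  'fcgbcebefcdecegg'
  #19 SA[19]=24  'g'
  #20 SA[20]=11  'gbcebefcdecegg'
  #21 SA[21]=2  'gdeedgdfcgbcebefcdecegg'
  #22 SA[22]=7  'gdfcgbcebefcdecegg'
  #23 SA[23]=23  'gg'
  #24 SA[24]=1  'ggdeedgdfcgbcebefcdecegg'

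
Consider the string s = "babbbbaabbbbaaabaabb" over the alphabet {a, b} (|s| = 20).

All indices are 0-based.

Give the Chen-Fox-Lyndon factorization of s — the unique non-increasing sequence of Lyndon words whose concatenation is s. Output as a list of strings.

emit factor 1: 'b' (i=0, period=1)
emit factor 2: 'abbbb' (i=1, period=5)
emit factor 3: 'aabbbb' (i=6, period=6)
emit factor 4: 'aaabaabb' (i=12, period=8)

["b", "abbbb", "aabbbb", "aaabaabb"]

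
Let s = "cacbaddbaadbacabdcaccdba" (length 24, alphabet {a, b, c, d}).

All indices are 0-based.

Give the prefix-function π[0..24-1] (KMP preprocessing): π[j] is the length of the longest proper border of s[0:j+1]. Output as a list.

π[0] = 0
j=1 s[j]='a': π[1]=0 (border '')
j=2 s[j]='c': π[2]=1 (border 'c')
j=3 s[j]='b': k: 1→0; π[3]=0 (border '')
j=4 s[j]='a': π[4]=0 (border '')
j=5 s[j]='d': π[5]=0 (border '')
j=6 s[j]='d': π[6]=0 (border '')
j=7 s[j]='b': π[7]=0 (border '')
j=8 s[j]='a': π[8]=0 (border '')
j=9 s[j]='a': π[9]=0 (border '')
j=10 s[j]='d': π[10]=0 (border '')
j=11 s[j]='b': π[11]=0 (border '')
j=12 s[j]='a': π[12]=0 (border '')
j=13 s[j]='c': π[13]=1 (border 'c')
j=14 s[j]='a': π[14]=2 (border 'ca')
j=15 s[j]='b': k: 2→0; π[15]=0 (border '')
j=16 s[j]='d': π[16]=0 (border '')
j=17 s[j]='c': π[17]=1 (border 'c')
j=18 s[j]='a': π[18]=2 (border 'ca')
j=19 s[j]='c': π[19]=3 (border 'cac')
j=20 s[j]='c': k: 3→1→0; π[20]=1 (border 'c')
j=21 s[j]='d': k: 1→0; π[21]=0 (border '')
j=22 s[j]='b': π[22]=0 (border '')
j=23 s[j]='a': π[23]=0 (border '')

[0, 0, 1, 0, 0, 0, 0, 0, 0, 0, 0, 0, 0, 1, 2, 0, 0, 1, 2, 3, 1, 0, 0, 0]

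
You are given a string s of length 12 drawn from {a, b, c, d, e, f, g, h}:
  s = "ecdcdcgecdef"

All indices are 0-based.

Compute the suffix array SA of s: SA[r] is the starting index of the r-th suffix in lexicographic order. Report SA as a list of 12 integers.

[1, 3, 8, 5, 2, 4, 9, 0, 7, 10, 11, 6]

sorted suffixes:
  #0 SA[0]=1  'cdcdcgecdef'
  #1 SA[1]=3  'cdcgecdef'
  #2 SA[2]=8  'cdef'
  #3 SA[3]=5  'cgecdef'
  #4 SA[4]=2  'dcdcgecdef'
  #5 SA[5]=4  'dcgecdef'
  #6 SA[6]=9  'def'
  #7 SA[7]=0  'ecdcdcgecdef'
  #8 SA[8]=7  'ecdef'
  #9 SA[9]=10  'ef'
  #10 SA[10]=11  'f'
  #11 SA[11]=6  'gecdef'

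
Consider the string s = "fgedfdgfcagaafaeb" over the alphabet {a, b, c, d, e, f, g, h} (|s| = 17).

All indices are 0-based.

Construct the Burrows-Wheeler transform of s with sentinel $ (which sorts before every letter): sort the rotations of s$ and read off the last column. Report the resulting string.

bgfacefefagagd$afd

rank  rotation            last
    0  $fgedfdgfcagaafaeb  b
    1  aafaeb$fgedfdgfcag  g
    2  aeb$fgedfdgfcagaaf  f
    3  afaeb$fgedfdgfcaga  a
    4  agaafaeb$fgedfdgfc  c
    5  b$fgedfdgfcagaafae  e
    6  cagaafaeb$fgedfdgf  f
    7  dfdgfcagaafaeb$fge  e
    8  dgfcagaafaeb$fgedf  f
    9  eb$fgedfdgfcagaafa  a
   10  edfdgfcagaafaeb$fg  g
   11  faeb$fgedfdgfcagaa  a
   12  fcagaafaeb$fgedfdg  g
   13  fdgfcagaafaeb$fged  d
   14  fgedfdgfcagaafaeb$  $
   15  gaafaeb$fgedfdgfca  a
   16  gedfdgfcagaafaeb$f  f
   17  gfcagaafaeb$fgedfd  d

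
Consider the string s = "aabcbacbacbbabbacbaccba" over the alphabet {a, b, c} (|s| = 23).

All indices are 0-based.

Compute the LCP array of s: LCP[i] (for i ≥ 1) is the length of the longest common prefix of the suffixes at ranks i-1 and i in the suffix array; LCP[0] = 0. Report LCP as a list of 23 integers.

sorted suffixes:
  #0 SA[0]=22  'a'
  #1 SA[1]=0  'aabcbacbacbbabbacbaccba'
  #2 SA[2]=12  'abbacbaccba'
  #3 SA[3]=1  'abcbacbacbbabbacbaccba'
  #4 SA[4]=5  'acbacbbabbacbaccba'
  #5 SA[5]=15  'acbaccba'
  #6 SA[6]=8  'acbbabbacbaccba'
  #7 SA[7]=18  'accba'
  #8 SA[8]=21  'ba'
  #9 SA[9]=11  'babbacbaccba'
  #10 SA[10]=4  'bacbacbbabbacbaccba'
  #11 SA[11]=14  'bacbaccba'
  #12 SA[12]=7  'bacbbabbacbaccba'
  #13 SA[13]=17  'baccba'
  #14 SA[14]=10  'bbabbacbaccba'
  #15 SA[15]=13  'bbacbaccba'
  #16 SA[16]=2  'bcbacbacbbabbacbaccba'
  #17 SA[17]=20  'cba'
  #18 SA[18]=3  'cbacbacbbabbacbaccba'
  #19 SA[19]=6  'cbacbbabbacbaccba'
  #20 SA[20]=16  'cbaccba'
  #21 SA[21]=9  'cbbabbacbaccba'
  #22 SA[22]=19  'ccba'

SA = [22, 0, 12, 1, 5, 15, 8, 18, 21, 11, 4, 14, 7, 17, 10, 13, 2, 20, 3, 6, 16, 9, 19]
i: (SA[i-1],SA[i]) lcp shared
  1: (22,0) 1 'a'
  2: (0,12) 1 'a'
  3: (12,1) 2 'ab'
  4: (1,5) 1 'a'
  5: (5,15) 5 'acbac'
  6: (15,8) 3 'acb'
  7: (8,18) 2 'ac'
  8: (18,21) 0 ''
  9: (21,11) 2 'ba'
  10: (11,4) 2 'ba'
  11: (4,14) 6 'bacbac'
  12: (14,7) 4 'bacb'
  13: (7,17) 3 'bac'
  14: (17,10) 1 'b'
  15: (10,13) 3 'bba'
  16: (13,2) 1 'b'
  17: (2,20) 0 ''
  18: (20,3) 3 'cba'
  19: (3,6) 5 'cbacb'
  20: (6,16) 4 'cbac'
  21: (16,9) 2 'cb'
  22: (9,19) 1 'c'

[0, 1, 1, 2, 1, 5, 3, 2, 0, 2, 2, 6, 4, 3, 1, 3, 1, 0, 3, 5, 4, 2, 1]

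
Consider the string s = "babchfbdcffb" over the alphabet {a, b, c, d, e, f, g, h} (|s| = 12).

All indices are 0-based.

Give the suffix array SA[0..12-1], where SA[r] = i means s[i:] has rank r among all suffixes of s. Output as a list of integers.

[1, 11, 0, 2, 6, 8, 3, 7, 10, 5, 9, 4]

sorted suffixes:
  #0 SA[0]=1  'abchfbdcffb'
  #1 SA[1]=11  'b'
  #2 SA[2]=0  'babchfbdcffb'
  #3 SA[3]=2  'bchfbdcffb'
  #4 SA[4]=6  'bdcffb'
  #5 SA[5]=8  'cffb'
  #6 SA[6]=3  'chfbdcffb'
  #7 SA[7]=7  'dcffb'
  #8 SA[8]=10  'fb'
  #9 SA[9]=5  'fbdcffb'
  #10 SA[10]=9  'ffb'
  #11 SA[11]=4  'hfbdcffb'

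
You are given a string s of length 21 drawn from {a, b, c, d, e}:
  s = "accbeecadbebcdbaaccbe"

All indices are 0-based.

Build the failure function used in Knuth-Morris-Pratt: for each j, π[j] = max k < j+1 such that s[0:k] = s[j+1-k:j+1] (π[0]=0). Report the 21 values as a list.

π[0] = 0
j=1 s[j]='c': π[1]=0 (border '')
j=2 s[j]='c': π[2]=0 (border '')
j=3 s[j]='b': π[3]=0 (border '')
j=4 s[j]='e': π[4]=0 (border '')
j=5 s[j]='e': π[5]=0 (border '')
j=6 s[j]='c': π[6]=0 (border '')
j=7 s[j]='a': π[7]=1 (border 'a')
j=8 s[j]='d': k: 1→0; π[8]=0 (border '')
j=9 s[j]='b': π[9]=0 (border '')
j=10 s[j]='e': π[10]=0 (border '')
j=11 s[j]='b': π[11]=0 (border '')
j=12 s[j]='c': π[12]=0 (border '')
j=13 s[j]='d': π[13]=0 (border '')
j=14 s[j]='b': π[14]=0 (border '')
j=15 s[j]='a': π[15]=1 (border 'a')
j=16 s[j]='a': k: 1→0; π[16]=1 (border 'a')
j=17 s[j]='c': π[17]=2 (border 'ac')
j=18 s[j]='c': π[18]=3 (border 'acc')
j=19 s[j]='b': π[19]=4 (border 'accb')
j=20 s[j]='e': π[20]=5 (border 'accbe')

[0, 0, 0, 0, 0, 0, 0, 1, 0, 0, 0, 0, 0, 0, 0, 1, 1, 2, 3, 4, 5]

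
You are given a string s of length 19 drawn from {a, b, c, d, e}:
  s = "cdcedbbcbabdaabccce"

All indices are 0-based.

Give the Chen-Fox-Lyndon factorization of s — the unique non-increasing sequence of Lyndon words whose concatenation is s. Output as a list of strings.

emit factor 1: 'cdced' (i=0, period=5)
emit factor 2: 'bbc' (i=5, period=3)
emit factor 3: 'b' (i=8, period=1)
emit factor 4: 'abd' (i=9, period=3)
emit factor 5: 'aabccce' (i=12, period=7)

["cdced", "bbc", "b", "abd", "aabccce"]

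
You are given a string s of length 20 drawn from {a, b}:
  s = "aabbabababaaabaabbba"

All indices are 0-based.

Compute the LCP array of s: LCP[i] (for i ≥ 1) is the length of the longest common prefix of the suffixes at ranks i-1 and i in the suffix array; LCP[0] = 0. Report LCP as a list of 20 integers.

[0, 1, 2, 3, 4, 1, 4, 3, 5, 2, 3, 0, 2, 3, 2, 4, 6, 1, 3, 2]

rank | idx | suffix
   0 |  19 | a
   1 |  10 | aaabaabbba
   2 |  11 | aabaabbba
   3 |   0 | aabbabababaaabaabbba
   4 |  14 | aabbba
   5 |   8 | abaaabaabbba
   6 |  12 | abaabbba
   7 |   6 | ababaaabaabbba
   8 |   4 | abababaaabaabbba
   9 |   1 | abbabababaaabaabbba
  10 |  15 | abbba
  11 |  18 | ba
  12 |   9 | baaabaabbba
  13 |  13 | baabbba
  14 |   7 | babaaabaabbba
  15 |   5 | bababaaabaabbba
  16 |   3 | babababaaabaabbba
  17 |  17 | bba
  18 |   2 | bbabababaaabaabbba
  19 |  16 | bbba

SA = [19, 10, 11, 0, 14, 8, 12, 6, 4, 1, 15, 18, 9, 13, 7, 5, 3, 17, 2, 16]
rank  pair      lcp
   1  s[19:],s[10:]  1  'a'
   2  s[10:],s[11:]  2  'aa'
   3  s[11:],s[0:]  3  'aab'
   4  s[0:],s[14:]  4  'aabb'
   5  s[14:],s[8:]  1  'a'
   6  s[8:],s[12:]  4  'abaa'
   7  s[12:],s[6:]  3  'aba'
   8  s[6:],s[4:]  5  'ababa'
   9  s[4:],s[1:]  2  'ab'
  10  s[1:],s[15:]  3  'abb'
  11  s[15:],s[18:]  0  ''
  12  s[18:],s[9:]  2  'ba'
  13  s[9:],s[13:]  3  'baa'
  14  s[13:],s[7:]  2  'ba'
  15  s[7:],s[5:]  4  'baba'
  16  s[5:],s[3:]  6  'bababa'
  17  s[3:],s[17:]  1  'b'
  18  s[17:],s[2:]  3  'bba'
  19  s[2:],s[16:]  2  'bb'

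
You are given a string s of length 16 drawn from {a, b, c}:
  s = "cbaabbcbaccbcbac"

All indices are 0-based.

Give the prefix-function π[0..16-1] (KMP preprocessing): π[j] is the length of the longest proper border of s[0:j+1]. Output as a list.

π[0] = 0
j=1 s[j]='b': π[1]=0 (border '')
j=2 s[j]='a': π[2]=0 (border '')
j=3 s[j]='a': π[3]=0 (border '')
j=4 s[j]='b': π[4]=0 (border '')
j=5 s[j]='b': π[5]=0 (border '')
j=6 s[j]='c': π[6]=1 (border 'c')
j=7 s[j]='b': π[7]=2 (border 'cb')
j=8 s[j]='a': π[8]=3 (border 'cba')
j=9 s[j]='c': k: 3→0; π[9]=1 (border 'c')
j=10 s[j]='c': k: 1→0; π[10]=1 (border 'c')
j=11 s[j]='b': π[11]=2 (border 'cb')
j=12 s[j]='c': k: 2→0; π[12]=1 (border 'c')
j=13 s[j]='b': π[13]=2 (border 'cb')
j=14 s[j]='a': π[14]=3 (border 'cba')
j=15 s[j]='c': k: 3→0; π[15]=1 (border 'c')

[0, 0, 0, 0, 0, 0, 1, 2, 3, 1, 1, 2, 1, 2, 3, 1]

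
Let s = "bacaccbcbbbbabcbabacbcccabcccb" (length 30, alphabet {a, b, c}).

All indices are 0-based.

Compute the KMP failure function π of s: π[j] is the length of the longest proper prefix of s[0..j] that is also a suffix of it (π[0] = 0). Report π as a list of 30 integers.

π[0] = 0
j=1 s[j]='a': π[1]=0 (border '')
j=2 s[j]='c': π[2]=0 (border '')
j=3 s[j]='a': π[3]=0 (border '')
j=4 s[j]='c': π[4]=0 (border '')
j=5 s[j]='c': π[5]=0 (border '')
j=6 s[j]='b': π[6]=1 (border 'b')
j=7 s[j]='c': k: 1→0; π[7]=0 (border '')
j=8 s[j]='b': π[8]=1 (border 'b')
j=9 s[j]='b': k: 1→0; π[9]=1 (border 'b')
j=10 s[j]='b': k: 1→0; π[10]=1 (border 'b')
j=11 s[j]='b': k: 1→0; π[11]=1 (border 'b')
j=12 s[j]='a': π[12]=2 (border 'ba')
j=13 s[j]='b': k: 2→0; π[13]=1 (border 'b')
j=14 s[j]='c': k: 1→0; π[14]=0 (border '')
j=15 s[j]='b': π[15]=1 (border 'b')
j=16 s[j]='a': π[16]=2 (border 'ba')
j=17 s[j]='b': k: 2→0; π[17]=1 (border 'b')
j=18 s[j]='a': π[18]=2 (border 'ba')
j=19 s[j]='c': π[19]=3 (border 'bac')
j=20 s[j]='b': k: 3→0; π[20]=1 (border 'b')
j=21 s[j]='c': k: 1→0; π[21]=0 (border '')
j=22 s[j]='c': π[22]=0 (border '')
j=23 s[j]='c': π[23]=0 (border '')
j=24 s[j]='a': π[24]=0 (border '')
j=25 s[j]='b': π[25]=1 (border 'b')
j=26 s[j]='c': k: 1→0; π[26]=0 (border '')
j=27 s[j]='c': π[27]=0 (border '')
j=28 s[j]='c': π[28]=0 (border '')
j=29 s[j]='b': π[29]=1 (border 'b')

[0, 0, 0, 0, 0, 0, 1, 0, 1, 1, 1, 1, 2, 1, 0, 1, 2, 1, 2, 3, 1, 0, 0, 0, 0, 1, 0, 0, 0, 1]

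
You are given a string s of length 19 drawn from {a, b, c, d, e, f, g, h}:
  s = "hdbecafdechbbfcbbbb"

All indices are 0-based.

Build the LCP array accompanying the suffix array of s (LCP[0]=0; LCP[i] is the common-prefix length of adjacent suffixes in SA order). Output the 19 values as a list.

rank | idx | suffix
   0 |   5 | afdechbbfcbbbb
   1 |  18 | b
   2 |  17 | bb
   3 |  16 | bbb
   4 |  15 | bbbb
   5 |  11 | bbfcbbbb
   6 |   2 | becafdechbbfcbbbb
   7 |  12 | bfcbbbb
   8 |   4 | cafdechbbfcbbbb
   9 |  14 | cbbbb
  10 |   9 | chbbfcbbbb
  11 |   1 | dbecafdechbbfcbbbb
  12 |   7 | dechbbfcbbbb
  13 |   3 | ecafdechbbfcbbbb
  14 |   8 | echbbfcbbbb
  15 |  13 | fcbbbb
  16 |   6 | fdechbbfcbbbb
  17 |  10 | hbbfcbbbb
  18 |   0 | hdbecafdechbbfcbbbb

SA = [5, 18, 17, 16, 15, 11, 2, 12, 4, 14, 9, 1, 7, 3, 8, 13, 6, 10, 0]
rank  pair      lcp
   1  s[5:],s[18:]  0  ''
   2  s[18:],s[17:]  1  'b'
   3  s[17:],s[16:]  2  'bb'
   4  s[16:],s[15:]  3  'bbb'
   5  s[15:],s[11:]  2  'bb'
   6  s[11:],s[2:]  1  'b'
   7  s[2:],s[12:]  1  'b'
   8  s[12:],s[4:]  0  ''
   9  s[4:],s[14:]  1  'c'
  10  s[14:],s[9:]  1  'c'
  11  s[9:],s[1:]  0  ''
  12  s[1:],s[7:]  1  'd'
  13  s[7:],s[3:]  0  ''
  14  s[3:],s[8:]  2  'ec'
  15  s[8:],s[13:]  0  ''
  16  s[13:],s[6:]  1  'f'
  17  s[6:],s[10:]  0  ''
  18  s[10:],s[0:]  1  'h'

[0, 0, 1, 2, 3, 2, 1, 1, 0, 1, 1, 0, 1, 0, 2, 0, 1, 0, 1]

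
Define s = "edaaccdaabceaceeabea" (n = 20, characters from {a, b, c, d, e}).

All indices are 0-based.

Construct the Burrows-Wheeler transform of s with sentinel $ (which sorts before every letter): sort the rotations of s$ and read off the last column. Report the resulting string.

rank  rotation               last
    0  $edaaccdaabceaceeabea  a
    1  a$edaaccdaabceaceeabe  e
    2  aabceaceeabea$edaaccd  d
    3  aaccdaabceaceeabea$ed  d
    4  abceaceeabea$edaaccda  a
    5  abea$edaaccdaabceacee  e
    6  accdaabceaceeabea$eda  a
    7  aceeabea$edaaccdaabce  e
    8  bceaceeabea$edaaccdaa  a
    9  bea$edaaccdaabceaceea  a
   10  ccdaabceaceeabea$edaa  a
   11  cdaabceaceeabea$edaac  c
   12  ceaceeabea$edaaccdaab  b
   13  ceeabea$edaaccdaabcea  a
   14  daabceaceeabea$edaacc  c
   15  daaccdaabceaceeabea$e  e
   16  ea$edaaccdaabceaceeab  b
   17  eabea$edaaccdaabceace  e
   18  eaceeabea$edaaccdaabc  c
   19  edaaccdaabceaceeabea$  $
   20  eeabea$edaaccdaabceac  c

aeddaeaeaaacbacebec$c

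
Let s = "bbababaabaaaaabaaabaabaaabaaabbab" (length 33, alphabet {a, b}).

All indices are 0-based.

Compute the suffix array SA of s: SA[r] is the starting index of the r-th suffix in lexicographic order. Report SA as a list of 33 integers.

[9, 10, 11, 22, 15, 26, 6, 19, 12, 23, 16, 27, 31, 7, 20, 13, 24, 4, 17, 2, 28, 32, 8, 21, 14, 25, 5, 18, 30, 3, 1, 29, 0]

rank | idx | suffix
   0 |   9 | aaaaabaaabaabaaabaaabbab
   1 |  10 | aaaabaaabaabaaabaaabbab
   2 |  11 | aaabaaabaabaaabaaabbab
   3 |  22 | aaabaaabbab
   4 |  15 | aaabaabaaabaaabbab
   5 |  26 | aaabbab
   6 |   6 | aabaaaaabaaabaabaaabaaabbab
   7 |  19 | aabaaabaaabbab
   8 |  12 | aabaaabaabaaabaaabbab
   9 |  23 | aabaaabbab
  10 |  16 | aabaabaaabaaabbab
  11 |  27 | aabbab
  12 |  31 | ab
  13 |   7 | abaaaaabaaabaabaaabaaabbab
  14 |  20 | abaaabaaabbab
  15 |  13 | abaaabaabaaabaaabbab
  16 |  24 | abaaabbab
  17 |   4 | abaabaaaaabaaabaabaaabaaabbab
  18 |  17 | abaabaaabaaabbab
  19 |   2 | ababaabaaaaabaaabaabaaabaaabbab
  20 |  28 | abbab
  21 |  32 | b
  22 |   8 | baaaaabaaabaabaaabaaabbab
  23 |  21 | baaabaaabbab
  24 |  14 | baaabaabaaabaaabbab
  25 |  25 | baaabbab
  26 |   5 | baabaaaaabaaabaabaaabaaabbab
  27 |  18 | baabaaabaaabbab
  28 |  30 | bab
  29 |   3 | babaabaaaaabaaabaabaaabaaabbab
  30 |   1 | bababaabaaaaabaaabaabaaabaaabbab
  31 |  29 | bbab
  32 |   0 | bbababaabaaaaabaaabaabaaabaaabbab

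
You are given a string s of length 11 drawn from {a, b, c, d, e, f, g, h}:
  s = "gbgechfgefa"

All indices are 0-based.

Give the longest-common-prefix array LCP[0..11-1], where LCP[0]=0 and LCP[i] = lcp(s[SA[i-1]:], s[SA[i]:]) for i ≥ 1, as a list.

rank | idx | suffix
   0 |  10 | a
   1 |   1 | bgechfgefa
   2 |   4 | chfgefa
   3 |   3 | echfgefa
   4 |   8 | efa
   5 |   9 | fa
   6 |   6 | fgefa
   7 |   0 | gbgechfgefa
   8 |   2 | gechfgefa
   9 |   7 | gefa
  10 |   5 | hfgefa

SA = [10, 1, 4, 3, 8, 9, 6, 0, 2, 7, 5]
[i] adj suffixes → lcp
  [1] 10/1 → 0 ('')
  [2] 1/4 → 0 ('')
  [3] 4/3 → 0 ('')
  [4] 3/8 → 1 ('e')
  [5] 8/9 → 0 ('')
  [6] 9/6 → 1 ('f')
  [7] 6/0 → 0 ('')
  [8] 0/2 → 1 ('g')
  [9] 2/7 → 2 ('ge')
  [10] 7/5 → 0 ('')

[0, 0, 0, 0, 1, 0, 1, 0, 1, 2, 0]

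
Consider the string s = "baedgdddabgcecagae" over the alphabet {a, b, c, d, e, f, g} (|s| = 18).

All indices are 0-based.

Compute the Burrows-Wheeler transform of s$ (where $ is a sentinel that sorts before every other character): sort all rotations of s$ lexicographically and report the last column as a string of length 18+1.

edgbc$aegddgeacaabd

rank  rotation             last
    0  $baedgdddabgcecagae  e
    1  abgcecagae$baedgddd  d
    2  ae$baedgdddabgcecag  g
    3  aedgdddabgcecagae$b  b
    4  agae$baedgdddabgcec  c
    5  baedgdddabgcecagae$  $
    6  bgcecagae$baedgddda  a
    7  cagae$baedgdddabgce  e
    8  cecagae$baedgdddabg  g
    9  dabgcecagae$baedgdd  d
   10  ddabgcecagae$baedgd  d
   11  dddabgcecagae$baedg  g
   12  dgdddabgcecagae$bae  e
   13  e$baedgdddabgcecaga  a
   14  ecagae$baedgdddabgc  c
   15  edgdddabgcecagae$ba  a
   16  gae$baedgdddabgceca  a
   17  gcecagae$baedgdddab  b
   18  gdddabgcecagae$baed  d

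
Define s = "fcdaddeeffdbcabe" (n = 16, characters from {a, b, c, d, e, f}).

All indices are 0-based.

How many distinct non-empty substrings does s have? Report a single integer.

126

sorted suffixes:
  #0 SA[0]=13  'abe'
  #1 SA[1]=3  'addeeffdbcabe'
  #2 SA[2]=11  'bcabe'
  #3 SA[3]=14  'be'
  #4 SA[4]=12  'cabe'
  #5 SA[5]=1  'cdaddeeffdbcabe'
  #6 SA[6]=2  'daddeeffdbcabe'
  #7 SA[7]=10  'dbcabe'
  #8 SA[8]=4  'ddeeffdbcabe'
  #9 SA[9]=5  'deeffdbcabe'
  #10 SA[10]=15  'e'
  #11 SA[11]=6  'eeffdbcabe'
  #12 SA[12]=7  'effdbcabe'
  #13 SA[13]=0  'fcdaddeeffdbcabe'
  #14 SA[14]=9  'fdbcabe'
  #15 SA[15]=8  'ffdbcabe'

SA = [13, 3, 11, 14, 12, 1, 2, 10, 4, 5, 15, 6, 7, 0, 9, 8]
[i] adj suffixes → lcp
  [1] 13/3 → 1 ('a')
  [2] 3/11 → 0 ('')
  [3] 11/14 → 1 ('b')
  [4] 14/12 → 0 ('')
  [5] 12/1 → 1 ('c')
  [6] 1/2 → 0 ('')
  [7] 2/10 → 1 ('d')
  [8] 10/4 → 1 ('d')
  [9] 4/5 → 1 ('d')
  [10] 5/15 → 0 ('')
  [11] 15/6 → 1 ('e')
  [12] 6/7 → 1 ('e')
  [13] 7/0 → 0 ('')
  [14] 0/9 → 1 ('f')
  [15] 9/8 → 1 ('f')

n(n+1)/2 = 16·17/2 = 136
Σ LCP = 0 + 1 + 0 + 1 + 0 + 1 + 0 + 1 + 1 + 1 + 0 + 1 + 1 + 0 + 1 + 1 = 10
distinct = 136 − 10 = 126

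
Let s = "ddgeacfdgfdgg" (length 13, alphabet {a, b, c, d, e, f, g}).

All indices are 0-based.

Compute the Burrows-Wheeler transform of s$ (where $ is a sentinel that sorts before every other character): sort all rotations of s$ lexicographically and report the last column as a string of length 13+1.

gea$dffgcggddd

rank  rotation        last
    0  $ddgeacfdgfdgg  g
    1  acfdgfdgg$ddge  e
    2  cfdgfdgg$ddgea  a
    3  ddgeacfdgfdgg$  $
    4  dgeacfdgfdgg$d  d
    5  dgfdgg$ddgeacf  f
    6  dgg$ddgeacfdgf  f
    7  eacfdgfdgg$ddg  g
    8  fdgfdgg$ddgeac  c
    9  fdgg$ddgeacfdg  g
   10  g$ddgeacfdgfdg  g
   11  geacfdgfdgg$dd  d
   12  gfdgg$ddgeacfd  d
   13  gg$ddgeacfdgfd  d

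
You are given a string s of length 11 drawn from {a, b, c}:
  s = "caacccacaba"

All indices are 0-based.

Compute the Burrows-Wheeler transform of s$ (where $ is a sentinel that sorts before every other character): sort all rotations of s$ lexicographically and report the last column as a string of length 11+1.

abcccaa$acca

rank  rotation      last
    0  $caacccacaba  a
    1  a$caacccacab  b
    2  aacccacaba$c  c
    3  aba$caacccac  c
    4  acaba$caaccc  c
    5  acccacaba$ca  a
    6  ba$caacccaca  a
    7  caacccacaba$  $
    8  caba$caaccca  a
    9  cacaba$caacc  c
   10  ccacaba$caac  c
   11  cccacaba$caa  a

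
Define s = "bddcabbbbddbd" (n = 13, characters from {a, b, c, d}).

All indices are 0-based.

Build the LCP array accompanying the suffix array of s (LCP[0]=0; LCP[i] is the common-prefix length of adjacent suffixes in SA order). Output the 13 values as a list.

[0, 0, 3, 2, 1, 2, 3, 0, 0, 1, 1, 1, 2]

rank→(start, suffix):
  0 → (4, 'abbbbddbd')
  1 → (5, 'bbbbddbd')
  2 → (6, 'bbbddbd')
  3 → (7, 'bbddbd')
  4 → (11, 'bd')
  5 → (8, 'bddbd')
  6 → (0, 'bddcabbbbddbd')
  7 → (3, 'cabbbbddbd')
  8 → (12, 'd')
  9 → (10, 'dbd')
  10 → (2, 'dcabbbbddbd')
  11 → (9, 'ddbd')
  12 → (1, 'ddcabbbbddbd')

SA = [4, 5, 6, 7, 11, 8, 0, 3, 12, 10, 2, 9, 1]
[i] adj suffixes → lcp
  [1] 4/5 → 0 ('')
  [2] 5/6 → 3 ('bbb')
  [3] 6/7 → 2 ('bb')
  [4] 7/11 → 1 ('b')
  [5] 11/8 → 2 ('bd')
  [6] 8/0 → 3 ('bdd')
  [7] 0/3 → 0 ('')
  [8] 3/12 → 0 ('')
  [9] 12/10 → 1 ('d')
  [10] 10/2 → 1 ('d')
  [11] 2/9 → 1 ('d')
  [12] 9/1 → 2 ('dd')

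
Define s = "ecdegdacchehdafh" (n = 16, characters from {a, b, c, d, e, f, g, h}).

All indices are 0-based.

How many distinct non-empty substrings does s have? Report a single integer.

126

sorted suffixes:
  #0 SA[0]=6  'acchehdafh'
  #1 SA[1]=13  'afh'
  #2 SA[2]=7  'cchehdafh'
  #3 SA[3]=1  'cdegdacchehdafh'
  #4 SA[4]=8  'chehdafh'
  #5 SA[5]=5  'dacchehdafh'
  #6 SA[6]=12  'dafh'
  #7 SA[7]=2  'degdacchehdafh'
  #8 SA[8]=0  'ecdegdacchehdafh'
  #9 SA[9]=3  'egdacchehdafh'
  #10 SA[10]=10  'ehdafh'
  #11 SA[11]=14  'fh'
  #12 SA[12]=4  'gdacchehdafh'
  #13 SA[13]=15  'h'
  #14 SA[14]=11  'hdafh'
  #15 SA[15]=9  'hehdafh'

SA = [6, 13, 7, 1, 8, 5, 12, 2, 0, 3, 10, 14, 4, 15, 11, 9]
rank  pair      lcp
   1  s[6:],s[13:]  1  'a'
   2  s[13:],s[7:]  0  ''
   3  s[7:],s[1:]  1  'c'
   4  s[1:],s[8:]  1  'c'
   5  s[8:],s[5:]  0  ''
   6  s[5:],s[12:]  2  'da'
   7  s[12:],s[2:]  1  'd'
   8  s[2:],s[0:]  0  ''
   9  s[0:],s[3:]  1  'e'
  10  s[3:],s[10:]  1  'e'
  11  s[10:],s[14:]  0  ''
  12  s[14:],s[4:]  0  ''
  13  s[4:],s[15:]  0  ''
  14  s[15:],s[11:]  1  'h'
  15  s[11:],s[9:]  1  'h'

n(n+1)/2 = 16·17/2 = 136
Σ LCP = 0 + 1 + 0 + 1 + 1 + 0 + 2 + 1 + 0 + 1 + 1 + 0 + 0 + 0 + 1 + 1 = 10
distinct = 136 − 10 = 126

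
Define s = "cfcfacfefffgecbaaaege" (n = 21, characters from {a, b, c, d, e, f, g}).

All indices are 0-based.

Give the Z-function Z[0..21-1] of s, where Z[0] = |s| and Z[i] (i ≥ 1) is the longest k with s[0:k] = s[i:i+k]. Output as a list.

[21, 0, 2, 0, 0, 2, 0, 0, 0, 0, 0, 0, 0, 1, 0, 0, 0, 0, 0, 0, 0]

Z[0]=21
i=1: outside box; Z[1]=0
i=2: outside box; Z[2]=2 extend→box=[2,4)
i=3: min(r-i=1, Z[1]=0)=0; Z[3]=0
i=4: outside box; Z[4]=0
i=5: outside box; Z[5]=2 extend→box=[5,7)
i=6: min(r-i=1, Z[1]=0)=0; Z[6]=0
i=7: outside box; Z[7]=0
i=8: outside box; Z[8]=0
i=9: outside box; Z[9]=0
i=10: outside box; Z[10]=0
i=11: outside box; Z[11]=0
i=12: outside box; Z[12]=0
i=13: outside box; Z[13]=1 extend→box=[13,14)
i=14: outside box; Z[14]=0
i=15: outside box; Z[15]=0
i=16: outside box; Z[16]=0
i=17: outside box; Z[17]=0
i=18: outside box; Z[18]=0
i=19: outside box; Z[19]=0
i=20: outside box; Z[20]=0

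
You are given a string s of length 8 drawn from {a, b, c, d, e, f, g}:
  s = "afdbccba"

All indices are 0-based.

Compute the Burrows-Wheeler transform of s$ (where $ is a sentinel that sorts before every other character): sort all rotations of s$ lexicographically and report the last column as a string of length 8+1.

rank  rotation   last
    0  $afdbccba  a
    1  a$afdbccb  b
    2  afdbccba$  $
    3  ba$afdbcc  c
    4  bccba$afd  d
    5  cba$afdbc  c
    6  ccba$afdb  b
    7  dbccba$af  f
    8  fdbccba$a  a

ab$cdcbfa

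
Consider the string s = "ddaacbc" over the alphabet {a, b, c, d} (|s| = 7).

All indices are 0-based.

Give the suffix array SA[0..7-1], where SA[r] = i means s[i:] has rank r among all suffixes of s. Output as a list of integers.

[2, 3, 5, 6, 4, 1, 0]

rank | idx | suffix
   0 |   2 | aacbc
   1 |   3 | acbc
   2 |   5 | bc
   3 |   6 | c
   4 |   4 | cbc
   5 |   1 | daacbc
   6 |   0 | ddaacbc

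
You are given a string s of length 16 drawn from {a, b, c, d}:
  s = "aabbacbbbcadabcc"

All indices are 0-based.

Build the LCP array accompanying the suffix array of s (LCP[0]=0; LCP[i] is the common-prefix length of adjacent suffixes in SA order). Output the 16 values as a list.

[0, 1, 2, 1, 1, 0, 1, 2, 2, 1, 2, 0, 1, 1, 1, 0]

rank | idx | suffix
   0 |   0 | aabbacbbbcadabcc
   1 |   1 | abbacbbbcadabcc
   2 |  12 | abcc
   3 |   4 | acbbbcadabcc
   4 |  10 | adabcc
   5 |   3 | bacbbbcadabcc
   6 |   2 | bbacbbbcadabcc
   7 |   6 | bbbcadabcc
   8 |   7 | bbcadabcc
   9 |   8 | bcadabcc
  10 |  13 | bcc
  11 |  15 | c
  12 |   9 | cadabcc
  13 |   5 | cbbbcadabcc
  14 |  14 | cc
  15 |  11 | dabcc

SA = [0, 1, 12, 4, 10, 3, 2, 6, 7, 8, 13, 15, 9, 5, 14, 11]
rank  pair      lcp
   1  s[0:],s[1:]  1  'a'
   2  s[1:],s[12:]  2  'ab'
   3  s[12:],s[4:]  1  'a'
   4  s[4:],s[10:]  1  'a'
   5  s[10:],s[3:]  0  ''
   6  s[3:],s[2:]  1  'b'
   7  s[2:],s[6:]  2  'bb'
   8  s[6:],s[7:]  2  'bb'
   9  s[7:],s[8:]  1  'b'
  10  s[8:],s[13:]  2  'bc'
  11  s[13:],s[15:]  0  ''
  12  s[15:],s[9:]  1  'c'
  13  s[9:],s[5:]  1  'c'
  14  s[5:],s[14:]  1  'c'
  15  s[14:],s[11:]  0  ''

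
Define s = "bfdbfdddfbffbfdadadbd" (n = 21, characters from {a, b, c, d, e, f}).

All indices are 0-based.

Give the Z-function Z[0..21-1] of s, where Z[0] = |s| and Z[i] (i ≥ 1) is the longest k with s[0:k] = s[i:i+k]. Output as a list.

[21, 0, 0, 3, 0, 0, 0, 0, 0, 2, 0, 0, 3, 0, 0, 0, 0, 0, 0, 1, 0]

Z[0]=21
i=1: outside box; Z[1]=0
i=2: outside box; Z[2]=0
i=3: outside box; Z[3]=3 extend→box=[3,6)
i=4: min(r-i=2, Z[1]=0)=0; Z[4]=0
i=5: min(r-i=1, Z[2]=0)=0; Z[5]=0
i=6: outside box; Z[6]=0
i=7: outside box; Z[7]=0
i=8: outside box; Z[8]=0
i=9: outside box; Z[9]=2 extend→box=[9,11)
i=10: min(r-i=1, Z[1]=0)=0; Z[10]=0
i=11: outside box; Z[11]=0
i=12: outside box; Z[12]=3 extend→box=[12,15)
i=13: min(r-i=2, Z[1]=0)=0; Z[13]=0
i=14: min(r-i=1, Z[2]=0)=0; Z[14]=0
i=15: outside box; Z[15]=0
i=16: outside box; Z[16]=0
i=17: outside box; Z[17]=0
i=18: outside box; Z[18]=0
i=19: outside box; Z[19]=1 extend→box=[19,20)
i=20: outside box; Z[20]=0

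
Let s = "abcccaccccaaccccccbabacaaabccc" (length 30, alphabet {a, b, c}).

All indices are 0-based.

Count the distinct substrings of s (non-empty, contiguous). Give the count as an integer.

sorted suffixes:
  #0 SA[0]=23  'aaabccc'
  #1 SA[1]=24  'aabccc'
  #2 SA[2]=10  'aaccccccbabacaaabccc'
  #3 SA[3]=19  'abacaaabccc'
  #4 SA[4]=25  'abccc'
  #5 SA[5]=0  'abcccaccccaaccccccbabacaaabccc'
  #6 SA[6]=21  'acaaabccc'
  #7 SA[7]=5  'accccaaccccccbabacaaabccc'
  #8 SA[8]=11  'accccccbabacaaabccc'
  #9 SA[9]=18  'babacaaabccc'
  #10 SA[10]=20  'bacaaabccc'
  #11 SA[11]=26  'bccc'
  #12 SA[12]=1  'bcccaccccaaccccccbabacaaabccc'
  #13 SA[13]=29  'c'
  #14 SA[14]=22  'caaabccc'
  #15 SA[15]=9  'caaccccccbabacaaabccc'
  #16 SA[16]=4  'caccccaaccccccbabacaaabccc'
  #17 SA[17]=17  'cbabacaaabccc'
  #18 SA[18]=28  'cc'
  #19 SA[19]=8  'ccaaccccccbabacaaabccc'
  #20 SA[20]=3  'ccaccccaaccccccbabacaaabccc'
  #21 SA[21]=16  'ccbabacaaabccc'
  #22 SA[22]=27  'ccc'
  #23 SA[23]=7  'cccaaccccccbabacaaabccc'
  #24 SA[24]=2  'cccaccccaaccccccbabacaaabccc'
  #25 SA[25]=15  'cccbabacaaabccc'
  #26 SA[26]=6  'ccccaaccccccbabacaaabccc'
  #27 SA[27]=14  'ccccbabacaaabccc'
  #28 SA[28]=13  'cccccbabacaaabccc'
  #29 SA[29]=12  'ccccccbabacaaabccc'

SA = [23, 24, 10, 19, 25, 0, 21, 5, 11, 18, 20, 26, 1, 29, 22, 9, 4, 17, 28, 8, 3, 16, 27, 7, 2, 15, 6, 14, 13, 12]
[i] adj suffixes → lcp
  [1] 23/24 → 2 ('aa')
  [2] 24/10 → 2 ('aa')
  [3] 10/19 → 1 ('a')
  [4] 19/25 → 2 ('ab')
  [5] 25/0 → 5 ('abccc')
  [6] 0/21 → 1 ('a')
  [7] 21/5 → 2 ('ac')
  [8] 5/11 → 5 ('acccc')
  [9] 11/18 → 0 ('')
  [10] 18/20 → 2 ('ba')
  [11] 20/26 → 1 ('b')
  [12] 26/1 → 4 ('bccc')
  [13] 1/29 → 0 ('')
  [14] 29/22 → 1 ('c')
  [15] 22/9 → 3 ('caa')
  [16] 9/4 → 2 ('ca')
  [17] 4/17 → 1 ('c')
  [18] 17/28 → 1 ('c')
  [19] 28/8 → 2 ('cc')
  [20] 8/3 → 3 ('cca')
  [21] 3/16 → 2 ('cc')
  [22] 16/27 → 2 ('cc')
  [23] 27/7 → 3 ('ccc')
  [24] 7/2 → 4 ('ccca')
  [25] 2/15 → 3 ('ccc')
  [26] 15/6 → 3 ('ccc')
  [27] 6/14 → 4 ('cccc')
  [28] 14/13 → 4 ('cccc')
  [29] 13/12 → 5 ('ccccc')

n(n+1)/2 = 30·31/2 = 465
Σ LCP = 0 + 2 + 2 + 1 + 2 + 5 + 1 + 2 + 5 + 0 + 2 + 1 + 4 + 0 + 1 + 3 + 2 + 1 + 1 + 2 + 3 + 2 + 2 + 3 + 4 + 3 + 3 + 4 + 4 + 5 = 70
distinct = 465 − 70 = 395

395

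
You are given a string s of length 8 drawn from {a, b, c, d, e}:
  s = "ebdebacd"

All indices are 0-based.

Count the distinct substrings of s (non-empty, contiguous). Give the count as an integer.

32

rank→(start, suffix):
  0 → (5, 'acd')
  1 → (4, 'bacd')
  2 → (1, 'bdebacd')
  3 → (6, 'cd')
  4 → (7, 'd')
  5 → (2, 'debacd')
  6 → (3, 'ebacd')
  7 → (0, 'ebdebacd')

SA = [5, 4, 1, 6, 7, 2, 3, 0]
rank  pair      lcp
   1  s[5:],s[4:]  0  ''
   2  s[4:],s[1:]  1  'b'
   3  s[1:],s[6:]  0  ''
   4  s[6:],s[7:]  0  ''
   5  s[7:],s[2:]  1  'd'
   6  s[2:],s[3:]  0  ''
   7  s[3:],s[0:]  2  'eb'

n(n+1)/2 = 8·9/2 = 36
Σ LCP = 0 + 0 + 1 + 0 + 0 + 1 + 0 + 2 = 4
distinct = 36 − 4 = 32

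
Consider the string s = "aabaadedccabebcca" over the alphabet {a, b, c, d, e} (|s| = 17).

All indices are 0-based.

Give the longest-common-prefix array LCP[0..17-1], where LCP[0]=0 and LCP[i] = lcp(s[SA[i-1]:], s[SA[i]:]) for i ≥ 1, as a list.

rank | idx | suffix
   0 |  16 | a
   1 |   0 | aabaadedccabebcca
   2 |   3 | aadedccabebcca
   3 |   1 | abaadedccabebcca
   4 |  10 | abebcca
   5 |   4 | adedccabebcca
   6 |   2 | baadedccabebcca
   7 |  13 | bcca
   8 |  11 | bebcca
   9 |  15 | ca
  10 |   9 | cabebcca
  11 |  14 | cca
  12 |   8 | ccabebcca
  13 |   7 | dccabebcca
  14 |   5 | dedccabebcca
  15 |  12 | ebcca
  16 |   6 | edccabebcca

SA = [16, 0, 3, 1, 10, 4, 2, 13, 11, 15, 9, 14, 8, 7, 5, 12, 6]
i: (SA[i-1],SA[i]) lcp shared
  1: (16,0) 1 'a'
  2: (0,3) 2 'aa'
  3: (3,1) 1 'a'
  4: (1,10) 2 'ab'
  5: (10,4) 1 'a'
  6: (4,2) 0 ''
  7: (2,13) 1 'b'
  8: (13,11) 1 'b'
  9: (11,15) 0 ''
  10: (15,9) 2 'ca'
  11: (9,14) 1 'c'
  12: (14,8) 3 'cca'
  13: (8,7) 0 ''
  14: (7,5) 1 'd'
  15: (5,12) 0 ''
  16: (12,6) 1 'e'

[0, 1, 2, 1, 2, 1, 0, 1, 1, 0, 2, 1, 3, 0, 1, 0, 1]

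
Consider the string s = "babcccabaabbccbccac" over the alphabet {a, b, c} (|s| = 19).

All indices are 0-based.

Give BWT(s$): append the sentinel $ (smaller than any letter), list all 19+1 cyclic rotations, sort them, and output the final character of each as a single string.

cbcabca$acbaaccccbbb

rank  rotation              last
    0  $babcccabaabbccbccac  c
    1  aabbccbccac$babcccab  b
    2  abaabbccbccac$babccc  c
    3  abbccbccac$babcccaba  a
    4  abcccabaabbccbccac$b  b
    5  ac$babcccabaabbccbcc  c
    6  baabbccbccac$babccca  a
    7  babcccabaabbccbccac$  $
    8  bbccbccac$babcccabaa  a
    9  bccac$babcccabaabbcc  c
   10  bccbccac$babcccabaab  b
   11  bcccabaabbccbccac$ba  a
   12  c$babcccabaabbccbcca  a
   13  cabaabbccbccac$babcc  c
   14  cac$babcccabaabbccbc  c
   15  cbccac$babcccabaabbc  c
   16  ccabaabbccbccac$babc  c
   17  ccac$babcccabaabbccb  b
   18  ccbccac$babcccabaabb  b
   19  cccabaabbccbccac$bab  b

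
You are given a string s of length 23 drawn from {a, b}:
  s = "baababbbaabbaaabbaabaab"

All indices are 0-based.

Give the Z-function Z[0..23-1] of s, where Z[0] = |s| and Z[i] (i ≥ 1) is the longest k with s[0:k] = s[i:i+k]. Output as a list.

Z[0]=23
i=1: outside box; Z[1]=0
i=2: outside box; Z[2]=0
i=3: outside box; Z[3]=2 extend→box=[3,5)
i=4: min(r-i=1, Z[1]=0)=0; Z[4]=0
i=5: outside box; Z[5]=1 extend→box=[5,6)
i=6: outside box; Z[6]=1 extend→box=[6,7)
i=7: outside box; Z[7]=4 extend→box=[7,11)
i=8: min(r-i=3, Z[1]=0)=0; Z[8]=0
i=9: min(r-i=2, Z[2]=0)=0; Z[9]=0
i=10: min(r-i=1, Z[3]=2)=1; Z[10]=1
i=11: outside box; Z[11]=3 extend→box=[11,14)
i=12: min(r-i=2, Z[1]=0)=0; Z[12]=0
i=13: min(r-i=1, Z[2]=0)=0; Z[13]=0
i=14: outside box; Z[14]=0
i=15: outside box; Z[15]=1 extend→box=[15,16)
i=16: outside box; Z[16]=5 extend→box=[16,21)
i=17: min(r-i=4, Z[1]=0)=0; Z[17]=0
i=18: min(r-i=3, Z[2]=0)=0; Z[18]=0
i=19: min(r-i=2, Z[3]=2)=2; Z[19]=4 extend→box=[19,23)
i=20: min(r-i=3, Z[1]=0)=0; Z[20]=0
i=21: min(r-i=2, Z[2]=0)=0; Z[21]=0
i=22: min(r-i=1, Z[3]=2)=1; Z[22]=1

[23, 0, 0, 2, 0, 1, 1, 4, 0, 0, 1, 3, 0, 0, 0, 1, 5, 0, 0, 4, 0, 0, 1]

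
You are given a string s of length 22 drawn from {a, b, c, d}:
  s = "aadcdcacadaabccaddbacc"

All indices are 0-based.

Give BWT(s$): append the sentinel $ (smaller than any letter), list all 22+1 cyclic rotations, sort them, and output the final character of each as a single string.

cd$acbcacdacdacabdadcaa

rank  rotation                 last
    0  $aadcdcacadaabccaddbacc  c
    1  aabccaddbacc$aadcdcacad  d
    2  aadcdcacadaabccaddbacc$  $
    3  abccaddbacc$aadcdcacada  a
    4  acadaabccaddbacc$aadcdc  c
    5  acc$aadcdcacadaabccaddb  b
    6  adaabccaddbacc$aadcdcac  c
    7  adcdcacadaabccaddbacc$a  a
    8  addbacc$aadcdcacadaabcc  c
    9  bacc$aadcdcacadaabccadd  d
   10  bccaddbacc$aadcdcacadaa  a
   11  c$aadcdcacadaabccaddbac  c
   12  cacadaabccaddbacc$aadcd  d
   13  cadaabccaddbacc$aadcdca  a
   14  caddbacc$aadcdcacadaabc  c
   15  cc$aadcdcacadaabccaddba  a
   16  ccaddbacc$aadcdcacadaab  b
   17  cdcacadaabccaddbacc$aad  d
   18  daabccaddbacc$aadcdcaca  a
   19  dbacc$aadcdcacadaabccad  d
   20  dcacadaabccaddbacc$aadc  c
   21  dcdcacadaabccaddbacc$aa  a
   22  ddbacc$aadcdcacadaabcca  a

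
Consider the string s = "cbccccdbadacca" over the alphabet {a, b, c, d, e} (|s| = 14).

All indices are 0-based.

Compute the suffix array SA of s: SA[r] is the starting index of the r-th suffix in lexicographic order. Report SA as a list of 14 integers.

[13, 10, 8, 7, 1, 12, 0, 11, 2, 3, 4, 5, 9, 6]

rank→(start, suffix):
  0 → (13, 'a')
  1 → (10, 'acca')
  2 → (8, 'adacca')
  3 → (7, 'badacca')
  4 → (1, 'bccccdbadacca')
  5 → (12, 'ca')
  6 → (0, 'cbccccdbadacca')
  7 → (11, 'cca')
  8 → (2, 'ccccdbadacca')
  9 → (3, 'cccdbadacca')
  10 → (4, 'ccdbadacca')
  11 → (5, 'cdbadacca')
  12 → (9, 'dacca')
  13 → (6, 'dbadacca')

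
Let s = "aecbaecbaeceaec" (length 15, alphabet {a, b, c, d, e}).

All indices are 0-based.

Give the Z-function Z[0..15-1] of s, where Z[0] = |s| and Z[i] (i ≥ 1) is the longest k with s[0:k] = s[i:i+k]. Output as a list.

[15, 0, 0, 0, 7, 0, 0, 0, 3, 0, 0, 0, 3, 0, 0]

Z[0]=15
i=1: outside box; Z[1]=0
i=2: outside box; Z[2]=0
i=3: outside box; Z[3]=0
i=4: outside box; Z[4]=7 grow→box=[4,11)
i=5: min(r-i=6, Z[1]=0)=0; Z[5]=0
i=6: min(r-i=5, Z[2]=0)=0; Z[6]=0
i=7: min(r-i=4, Z[3]=0)=0; Z[7]=0
i=8: min(r-i=3, Z[4]=7)=3; Z[8]=3
i=9: min(r-i=2, Z[5]=0)=0; Z[9]=0
i=10: min(r-i=1, Z[6]=0)=0; Z[10]=0
i=11: outside box; Z[11]=0
i=12: outside box; Z[12]=3 grow→box=[12,15)
i=13: min(r-i=2, Z[1]=0)=0; Z[13]=0
i=14: min(r-i=1, Z[2]=0)=0; Z[14]=0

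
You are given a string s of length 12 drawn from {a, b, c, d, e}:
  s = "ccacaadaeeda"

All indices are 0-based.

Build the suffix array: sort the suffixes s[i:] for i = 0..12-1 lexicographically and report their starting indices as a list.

sorted suffixes:
  #0 SA[0]=11  'a'
  #1 SA[1]=4  'aadaeeda'
  #2 SA[2]=2  'acaadaeeda'
  #3 SA[3]=5  'adaeeda'
  #4 SA[4]=7  'aeeda'
  #5 SA[5]=3  'caadaeeda'
  #6 SA[6]=1  'cacaadaeeda'
  #7 SA[7]=0  'ccacaadaeeda'
  #8 SA[8]=10  'da'
  #9 SA[9]=6  'daeeda'
  #10 SA[10]=9  'eda'
  #11 SA[11]=8  'eeda'

[11, 4, 2, 5, 7, 3, 1, 0, 10, 6, 9, 8]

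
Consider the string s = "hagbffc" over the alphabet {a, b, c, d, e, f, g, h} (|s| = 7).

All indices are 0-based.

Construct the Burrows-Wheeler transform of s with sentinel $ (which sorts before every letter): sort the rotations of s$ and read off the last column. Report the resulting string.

chgffba$

rank  rotation  last
    0  $hagbffc  c
    1  agbffc$h  h
    2  bffc$hag  g
    3  c$hagbff  f
    4  fc$hagbf  f
    5  ffc$hagb  b
    6  gbffc$ha  a
    7  hagbffc$  $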